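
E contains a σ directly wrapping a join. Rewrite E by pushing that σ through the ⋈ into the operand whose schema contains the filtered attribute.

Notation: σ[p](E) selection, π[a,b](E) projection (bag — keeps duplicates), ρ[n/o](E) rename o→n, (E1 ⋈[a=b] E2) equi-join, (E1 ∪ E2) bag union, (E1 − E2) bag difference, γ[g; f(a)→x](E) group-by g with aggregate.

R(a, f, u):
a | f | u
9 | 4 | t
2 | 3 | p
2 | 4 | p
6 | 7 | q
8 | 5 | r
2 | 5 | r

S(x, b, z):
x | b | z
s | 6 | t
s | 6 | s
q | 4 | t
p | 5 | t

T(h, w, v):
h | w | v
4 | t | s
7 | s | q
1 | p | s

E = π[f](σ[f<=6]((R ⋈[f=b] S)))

σ filters on f, owned by the left side.
E' = π[f]((σ[f<=6](R) ⋈[f=b] S))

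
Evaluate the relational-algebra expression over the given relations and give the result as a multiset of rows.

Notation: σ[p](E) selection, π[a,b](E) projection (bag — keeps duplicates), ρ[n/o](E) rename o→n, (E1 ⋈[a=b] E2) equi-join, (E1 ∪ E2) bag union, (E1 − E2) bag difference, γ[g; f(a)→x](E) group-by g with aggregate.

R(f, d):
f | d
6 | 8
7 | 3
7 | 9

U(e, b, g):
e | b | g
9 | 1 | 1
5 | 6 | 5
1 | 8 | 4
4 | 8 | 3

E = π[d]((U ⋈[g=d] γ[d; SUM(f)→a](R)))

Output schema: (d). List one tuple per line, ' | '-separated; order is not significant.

Per-node cardinality:
  U → 4
  R → 3
  γ[d; SUM(f)→a](R) → 3
  (U ⋈[g=d] γ[d; SUM(f)→a](R)) → 1
  π[d]((U ⋈[g=d] γ[d; SUM(f)→a](R))) → 1

== RESULT ==
d
3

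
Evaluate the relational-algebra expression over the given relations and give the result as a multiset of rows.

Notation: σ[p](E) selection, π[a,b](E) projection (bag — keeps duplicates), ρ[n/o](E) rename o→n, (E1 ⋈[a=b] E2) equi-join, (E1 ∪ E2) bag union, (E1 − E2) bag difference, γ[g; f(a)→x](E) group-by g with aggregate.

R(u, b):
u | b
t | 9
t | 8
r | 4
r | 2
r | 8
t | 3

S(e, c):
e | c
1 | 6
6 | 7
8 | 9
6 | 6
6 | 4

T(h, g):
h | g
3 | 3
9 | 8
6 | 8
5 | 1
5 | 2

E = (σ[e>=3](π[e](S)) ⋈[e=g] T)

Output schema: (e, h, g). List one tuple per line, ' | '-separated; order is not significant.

Subexpression sizes:
  S → 5
  π[e](S) → 5
  σ[e>=3](π[e](S)) → 4
  T → 5
  (σ[e>=3](π[e](S)) ⋈[e=g] T) → 2

== RESULT ==
e | h | g
8 | 6 | 8
8 | 9 | 8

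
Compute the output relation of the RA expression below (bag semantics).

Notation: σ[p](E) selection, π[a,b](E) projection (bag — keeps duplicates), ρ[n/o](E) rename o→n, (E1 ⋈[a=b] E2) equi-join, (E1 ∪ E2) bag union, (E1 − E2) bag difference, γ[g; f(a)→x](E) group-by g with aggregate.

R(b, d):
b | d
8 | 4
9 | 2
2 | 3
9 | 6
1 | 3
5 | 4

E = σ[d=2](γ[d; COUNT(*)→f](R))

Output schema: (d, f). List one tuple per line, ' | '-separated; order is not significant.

Subexpression sizes:
  R → 6
  γ[d; COUNT(*)→f](R) → 4
  σ[d=2](γ[d; COUNT(*)→f](R)) → 1

== RESULT ==
d | f
2 | 1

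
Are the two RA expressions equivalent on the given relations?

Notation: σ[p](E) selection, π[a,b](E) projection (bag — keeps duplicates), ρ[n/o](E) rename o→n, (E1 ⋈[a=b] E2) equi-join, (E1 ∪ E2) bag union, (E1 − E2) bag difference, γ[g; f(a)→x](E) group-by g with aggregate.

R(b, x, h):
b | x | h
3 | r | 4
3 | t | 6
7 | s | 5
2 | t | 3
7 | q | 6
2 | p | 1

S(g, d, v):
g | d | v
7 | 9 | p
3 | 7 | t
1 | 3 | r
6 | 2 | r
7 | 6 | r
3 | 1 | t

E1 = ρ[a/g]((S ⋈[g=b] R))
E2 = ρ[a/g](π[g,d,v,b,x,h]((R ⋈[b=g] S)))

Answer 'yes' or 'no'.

E1 row counts bottom-up:
  S → 6
  R → 6
  (S ⋈[g=b] R) → 8
  ρ[a/g]((S ⋈[g=b] R)) → 8
E2 row counts bottom-up:
  R → 6
  S → 6
  (R ⋈[b=g] S) → 8
  π[g,d,v,b,x,h]((R ⋈[b=g] S)) → 8
  ρ[a/g](π[g,d,v,b,x,h]((R ⋈[b=g] S))) → 8

E1 and E2 produce the same multiset:
a | d | v | b | x | h
3 | 1 | t | 3 | r | 4
3 | 1 | t | 3 | t | 6
3 | 7 | t | 3 | r | 4
3 | 7 | t | 3 | t | 6
7 | 6 | r | 7 | q | 6
7 | 6 | r | 7 | s | 5
7 | 9 | p | 7 | q | 6
7 | 9 | p | 7 | s | 5

yes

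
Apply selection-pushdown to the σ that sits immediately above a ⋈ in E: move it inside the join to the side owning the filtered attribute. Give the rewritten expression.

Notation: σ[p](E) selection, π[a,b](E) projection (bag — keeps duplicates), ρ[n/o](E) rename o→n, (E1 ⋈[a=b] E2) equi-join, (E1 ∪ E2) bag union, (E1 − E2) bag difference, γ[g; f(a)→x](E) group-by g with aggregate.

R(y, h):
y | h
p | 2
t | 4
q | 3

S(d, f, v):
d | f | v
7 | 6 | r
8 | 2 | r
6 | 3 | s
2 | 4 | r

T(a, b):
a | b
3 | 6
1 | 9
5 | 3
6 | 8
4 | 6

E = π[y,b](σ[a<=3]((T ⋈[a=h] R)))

σ filters on a, owned by the left side.
E' = π[y,b]((σ[a<=3](T) ⋈[a=h] R))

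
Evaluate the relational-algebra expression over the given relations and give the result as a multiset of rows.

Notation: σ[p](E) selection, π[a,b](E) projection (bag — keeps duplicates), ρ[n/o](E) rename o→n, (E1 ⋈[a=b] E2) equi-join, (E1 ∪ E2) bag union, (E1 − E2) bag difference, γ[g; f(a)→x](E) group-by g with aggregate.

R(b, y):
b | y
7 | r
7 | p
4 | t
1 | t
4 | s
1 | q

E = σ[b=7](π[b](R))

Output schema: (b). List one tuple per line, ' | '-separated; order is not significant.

Row counts bottom-up:
  R → 6
  π[b](R) → 6
  σ[b=7](π[b](R)) → 2

== RESULT ==
b
7
7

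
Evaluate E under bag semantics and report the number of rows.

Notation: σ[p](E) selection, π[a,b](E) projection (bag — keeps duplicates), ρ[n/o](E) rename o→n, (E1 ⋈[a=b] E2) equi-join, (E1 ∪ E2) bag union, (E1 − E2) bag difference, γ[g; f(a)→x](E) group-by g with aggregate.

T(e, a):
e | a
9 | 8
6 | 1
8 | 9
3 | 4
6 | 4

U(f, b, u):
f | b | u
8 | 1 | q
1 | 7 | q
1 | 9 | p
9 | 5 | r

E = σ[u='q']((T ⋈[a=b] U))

Stepwise |·|:
  T → 5
  U → 4
  (T ⋈[a=b] U) → 2
  σ[u='q']((T ⋈[a=b] U)) → 1

|E| = 1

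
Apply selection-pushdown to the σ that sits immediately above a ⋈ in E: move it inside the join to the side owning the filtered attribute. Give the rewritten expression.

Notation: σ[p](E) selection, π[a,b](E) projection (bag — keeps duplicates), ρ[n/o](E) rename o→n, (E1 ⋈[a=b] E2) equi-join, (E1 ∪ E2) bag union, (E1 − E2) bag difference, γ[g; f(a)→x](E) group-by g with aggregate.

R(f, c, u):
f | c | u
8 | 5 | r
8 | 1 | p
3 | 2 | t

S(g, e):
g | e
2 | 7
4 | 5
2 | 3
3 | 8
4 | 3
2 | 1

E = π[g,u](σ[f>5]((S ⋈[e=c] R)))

σ filters on f, owned by the right side.
E' = π[g,u]((S ⋈[e=c] σ[f>5](R)))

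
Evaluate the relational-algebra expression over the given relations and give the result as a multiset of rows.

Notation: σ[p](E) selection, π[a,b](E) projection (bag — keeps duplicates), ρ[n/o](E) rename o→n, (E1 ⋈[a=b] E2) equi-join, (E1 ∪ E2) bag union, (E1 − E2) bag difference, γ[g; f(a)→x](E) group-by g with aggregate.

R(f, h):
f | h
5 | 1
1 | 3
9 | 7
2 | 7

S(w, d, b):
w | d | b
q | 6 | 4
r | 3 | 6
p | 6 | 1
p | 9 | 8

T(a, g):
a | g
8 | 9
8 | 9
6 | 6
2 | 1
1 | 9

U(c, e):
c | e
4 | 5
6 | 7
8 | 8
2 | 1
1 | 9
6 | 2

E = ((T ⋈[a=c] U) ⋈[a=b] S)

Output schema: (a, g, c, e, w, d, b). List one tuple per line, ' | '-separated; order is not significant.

Subexpression sizes:
  T → 5
  U → 6
  (T ⋈[a=c] U) → 6
  S → 4
  ((T ⋈[a=c] U) ⋈[a=b] S) → 5

== RESULT ==
a | g | c | e | w | d | b
1 | 9 | 1 | 9 | p | 6 | 1
6 | 6 | 6 | 2 | r | 3 | 6
6 | 6 | 6 | 7 | r | 3 | 6
8 | 9 | 8 | 8 | p | 9 | 8
8 | 9 | 8 | 8 | p | 9 | 8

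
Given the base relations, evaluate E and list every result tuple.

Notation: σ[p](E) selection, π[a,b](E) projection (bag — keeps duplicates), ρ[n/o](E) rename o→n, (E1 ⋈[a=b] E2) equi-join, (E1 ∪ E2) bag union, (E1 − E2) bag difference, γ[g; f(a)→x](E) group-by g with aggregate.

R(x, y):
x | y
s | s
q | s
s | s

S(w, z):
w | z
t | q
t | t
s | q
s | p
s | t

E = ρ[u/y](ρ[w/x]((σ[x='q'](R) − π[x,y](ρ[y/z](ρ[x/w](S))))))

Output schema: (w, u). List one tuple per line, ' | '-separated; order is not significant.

Row counts bottom-up:
  R → 3
  σ[x='q'](R) → 1
  S → 5
  ρ[x/w](S) → 5
  ρ[y/z](ρ[x/w](S)) → 5
  π[x,y](ρ[y/z](ρ[x/w](S))) → 5
  (σ[x='q'](R) − π[x,y](ρ[y/z](ρ[x/w](S)))) → 1
  ρ[w/x]((σ[x='q'](R) − π[x,y](ρ[y/z](ρ[x/w](S))))) → 1
  ρ[u/y](ρ[w/x]((σ[x='q'](R) − π[x,y](ρ[y/z](ρ[x/w](S)))))) → 1

== RESULT ==
w | u
q | s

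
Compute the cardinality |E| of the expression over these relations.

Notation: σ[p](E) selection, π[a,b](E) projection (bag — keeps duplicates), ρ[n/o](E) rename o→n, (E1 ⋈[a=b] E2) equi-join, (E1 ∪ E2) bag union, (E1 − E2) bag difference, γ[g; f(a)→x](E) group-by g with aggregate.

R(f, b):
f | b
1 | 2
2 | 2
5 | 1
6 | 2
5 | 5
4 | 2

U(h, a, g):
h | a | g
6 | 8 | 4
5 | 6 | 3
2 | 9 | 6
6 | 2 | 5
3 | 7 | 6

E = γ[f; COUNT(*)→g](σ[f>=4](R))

Row counts bottom-up:
  R → 6
  σ[f>=4](R) → 4
  γ[f; COUNT(*)→g](σ[f>=4](R)) → 3

|E| = 3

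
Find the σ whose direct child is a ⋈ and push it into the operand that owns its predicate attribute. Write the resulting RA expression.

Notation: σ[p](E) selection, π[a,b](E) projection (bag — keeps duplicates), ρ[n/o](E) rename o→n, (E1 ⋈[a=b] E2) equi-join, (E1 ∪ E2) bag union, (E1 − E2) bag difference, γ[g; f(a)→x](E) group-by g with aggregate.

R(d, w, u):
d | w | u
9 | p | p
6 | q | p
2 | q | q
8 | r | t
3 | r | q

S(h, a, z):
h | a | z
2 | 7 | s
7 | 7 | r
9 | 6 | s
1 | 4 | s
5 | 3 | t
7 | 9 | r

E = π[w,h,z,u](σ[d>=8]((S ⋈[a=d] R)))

σ filters on d, owned by the right side.
E' = π[w,h,z,u]((S ⋈[a=d] σ[d>=8](R)))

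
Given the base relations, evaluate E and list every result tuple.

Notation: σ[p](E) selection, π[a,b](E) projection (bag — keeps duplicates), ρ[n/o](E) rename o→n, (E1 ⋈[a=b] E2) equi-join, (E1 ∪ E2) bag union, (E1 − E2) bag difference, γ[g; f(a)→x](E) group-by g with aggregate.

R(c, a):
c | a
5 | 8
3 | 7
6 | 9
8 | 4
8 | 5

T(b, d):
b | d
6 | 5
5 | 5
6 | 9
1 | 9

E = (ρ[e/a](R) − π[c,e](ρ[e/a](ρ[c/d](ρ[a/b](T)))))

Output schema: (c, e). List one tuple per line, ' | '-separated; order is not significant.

Per-node cardinality:
  R → 5
  ρ[e/a](R) → 5
  T → 4
  ρ[a/b](T) → 4
  ρ[c/d](ρ[a/b](T)) → 4
  ρ[e/a](ρ[c/d](ρ[a/b](T))) → 4
  π[c,e](ρ[e/a](ρ[c/d](ρ[a/b](T)))) → 4
  (ρ[e/a](R) − π[c,e](ρ[e/a](ρ[c/d](ρ[a/b](T))))) → 5

== RESULT ==
c | e
3 | 7
5 | 8
6 | 9
8 | 4
8 | 5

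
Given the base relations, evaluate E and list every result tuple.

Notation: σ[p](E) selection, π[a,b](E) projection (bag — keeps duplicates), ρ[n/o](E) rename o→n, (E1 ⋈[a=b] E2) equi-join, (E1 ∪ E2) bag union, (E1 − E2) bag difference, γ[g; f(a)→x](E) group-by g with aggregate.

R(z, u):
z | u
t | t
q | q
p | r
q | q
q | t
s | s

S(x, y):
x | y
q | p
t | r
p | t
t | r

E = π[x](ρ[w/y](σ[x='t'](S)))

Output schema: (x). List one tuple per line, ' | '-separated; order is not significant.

Row counts bottom-up:
  S → 4
  σ[x='t'](S) → 2
  ρ[w/y](σ[x='t'](S)) → 2
  π[x](ρ[w/y](σ[x='t'](S))) → 2

== RESULT ==
x
t
t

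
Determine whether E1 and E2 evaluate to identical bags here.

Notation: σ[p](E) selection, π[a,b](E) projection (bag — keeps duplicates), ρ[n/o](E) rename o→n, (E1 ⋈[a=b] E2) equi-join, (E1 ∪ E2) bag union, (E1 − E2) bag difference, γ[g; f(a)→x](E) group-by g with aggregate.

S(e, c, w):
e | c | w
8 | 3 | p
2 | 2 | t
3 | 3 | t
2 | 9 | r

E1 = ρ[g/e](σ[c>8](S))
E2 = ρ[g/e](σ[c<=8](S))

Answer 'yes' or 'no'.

E1 stepwise |·|:
  S → 4
  σ[c>8](S) → 1
  ρ[g/e](σ[c>8](S)) → 1
E2 stepwise |·|:
  S → 4
  σ[c<=8](S) → 3
  ρ[g/e](σ[c<=8](S)) → 3

E1 result:
g | c | w
2 | 9 | r
E2 result:
g | c | w
2 | 2 | t
3 | 3 | t
8 | 3 | p
Witness: (2, 9, 'r') appears 1× in E1 but 0× in E2.

no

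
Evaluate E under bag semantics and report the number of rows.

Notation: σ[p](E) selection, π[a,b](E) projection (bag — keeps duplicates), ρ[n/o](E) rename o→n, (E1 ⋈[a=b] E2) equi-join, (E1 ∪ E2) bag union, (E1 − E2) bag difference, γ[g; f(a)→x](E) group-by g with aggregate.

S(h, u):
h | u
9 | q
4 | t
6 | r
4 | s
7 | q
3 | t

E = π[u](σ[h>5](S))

Per-node cardinality:
  S → 6
  σ[h>5](S) → 3
  π[u](σ[h>5](S)) → 3

|E| = 3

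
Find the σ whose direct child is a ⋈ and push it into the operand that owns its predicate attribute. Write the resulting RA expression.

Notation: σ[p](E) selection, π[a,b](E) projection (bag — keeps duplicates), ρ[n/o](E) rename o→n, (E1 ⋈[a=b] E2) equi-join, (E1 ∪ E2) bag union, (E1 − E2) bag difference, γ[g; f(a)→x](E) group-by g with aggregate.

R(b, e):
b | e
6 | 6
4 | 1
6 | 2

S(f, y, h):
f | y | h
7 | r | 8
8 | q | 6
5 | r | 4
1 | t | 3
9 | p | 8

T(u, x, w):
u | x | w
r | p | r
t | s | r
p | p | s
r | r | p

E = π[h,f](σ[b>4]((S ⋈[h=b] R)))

σ filters on b, owned by the right side.
E' = π[h,f]((S ⋈[h=b] σ[b>4](R)))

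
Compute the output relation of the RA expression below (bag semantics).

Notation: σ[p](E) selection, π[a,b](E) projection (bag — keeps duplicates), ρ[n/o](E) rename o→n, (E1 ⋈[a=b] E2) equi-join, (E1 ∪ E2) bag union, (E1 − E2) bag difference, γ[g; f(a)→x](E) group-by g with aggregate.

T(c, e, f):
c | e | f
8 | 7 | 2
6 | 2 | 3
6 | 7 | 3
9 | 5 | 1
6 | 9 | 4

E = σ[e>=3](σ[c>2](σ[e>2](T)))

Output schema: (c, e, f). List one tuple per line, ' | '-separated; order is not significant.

Per-node cardinality:
  T → 5
  σ[e>2](T) → 4
  σ[c>2](σ[e>2](T)) → 4
  σ[e>=3](σ[c>2](σ[e>2](T))) → 4

== RESULT ==
c | e | f
6 | 7 | 3
6 | 9 | 4
8 | 7 | 2
9 | 5 | 1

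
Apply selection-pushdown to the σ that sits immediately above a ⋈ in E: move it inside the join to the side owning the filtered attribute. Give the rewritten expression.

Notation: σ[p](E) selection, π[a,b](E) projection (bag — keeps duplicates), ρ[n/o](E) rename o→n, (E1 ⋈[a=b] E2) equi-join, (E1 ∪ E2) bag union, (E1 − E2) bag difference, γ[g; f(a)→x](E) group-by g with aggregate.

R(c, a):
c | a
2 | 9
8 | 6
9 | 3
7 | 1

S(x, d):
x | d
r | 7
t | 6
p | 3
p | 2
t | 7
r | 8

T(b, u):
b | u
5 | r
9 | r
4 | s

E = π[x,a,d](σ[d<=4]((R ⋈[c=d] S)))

σ filters on d, owned by the right side.
E' = π[x,a,d]((R ⋈[c=d] σ[d<=4](S)))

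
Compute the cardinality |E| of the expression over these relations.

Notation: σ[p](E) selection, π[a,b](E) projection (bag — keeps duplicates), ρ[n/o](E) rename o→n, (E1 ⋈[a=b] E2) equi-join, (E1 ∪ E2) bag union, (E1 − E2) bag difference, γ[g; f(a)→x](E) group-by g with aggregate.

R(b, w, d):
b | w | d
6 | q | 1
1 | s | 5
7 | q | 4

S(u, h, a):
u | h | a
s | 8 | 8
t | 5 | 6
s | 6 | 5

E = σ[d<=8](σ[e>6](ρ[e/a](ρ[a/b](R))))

Row counts bottom-up:
  R → 3
  ρ[a/b](R) → 3
  ρ[e/a](ρ[a/b](R)) → 3
  σ[e>6](ρ[e/a](ρ[a/b](R))) → 1
  σ[d<=8](σ[e>6](ρ[e/a](ρ[a/b](R)))) → 1

|E| = 1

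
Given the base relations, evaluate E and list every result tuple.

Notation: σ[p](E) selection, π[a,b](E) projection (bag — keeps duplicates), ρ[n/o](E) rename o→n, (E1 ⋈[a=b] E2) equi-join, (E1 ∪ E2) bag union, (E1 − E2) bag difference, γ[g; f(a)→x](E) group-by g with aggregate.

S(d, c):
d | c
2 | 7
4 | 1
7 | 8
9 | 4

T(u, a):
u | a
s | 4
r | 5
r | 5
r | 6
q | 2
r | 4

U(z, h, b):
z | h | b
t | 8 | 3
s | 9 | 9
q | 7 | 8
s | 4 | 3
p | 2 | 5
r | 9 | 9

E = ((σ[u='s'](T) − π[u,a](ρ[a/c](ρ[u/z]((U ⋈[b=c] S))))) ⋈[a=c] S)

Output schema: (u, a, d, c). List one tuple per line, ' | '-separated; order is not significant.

Row counts bottom-up:
  T → 6
  σ[u='s'](T) → 1
  U → 6
  S → 4
  (U ⋈[b=c] S) → 1
  ρ[u/z]((U ⋈[b=c] S)) → 1
  ρ[a/c](ρ[u/z]((U ⋈[b=c] S))) → 1
  π[u,a](ρ[a/c](ρ[u/z]((U ⋈[b=c] S)))) → 1
  (σ[u='s'](T) − π[u,a](ρ[a/c](ρ[u/z]((U ⋈[b=c] S))))) → 1
  S → 4
  ((σ[u='s'](T) − π[u,a](ρ[a/c](ρ[u/z]((U ⋈[b=c] S))))) ⋈[a=c] S) → 1

== RESULT ==
u | a | d | c
s | 4 | 9 | 4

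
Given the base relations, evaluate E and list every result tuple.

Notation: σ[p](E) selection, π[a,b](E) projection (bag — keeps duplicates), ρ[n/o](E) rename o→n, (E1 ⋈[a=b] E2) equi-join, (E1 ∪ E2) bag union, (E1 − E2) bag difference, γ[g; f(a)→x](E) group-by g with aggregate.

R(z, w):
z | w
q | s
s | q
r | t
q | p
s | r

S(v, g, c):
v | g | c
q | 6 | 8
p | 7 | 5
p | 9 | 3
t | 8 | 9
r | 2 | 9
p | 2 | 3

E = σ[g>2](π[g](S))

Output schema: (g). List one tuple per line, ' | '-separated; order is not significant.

Per-node cardinality:
  S → 6
  π[g](S) → 6
  σ[g>2](π[g](S)) → 4

== RESULT ==
g
6
7
8
9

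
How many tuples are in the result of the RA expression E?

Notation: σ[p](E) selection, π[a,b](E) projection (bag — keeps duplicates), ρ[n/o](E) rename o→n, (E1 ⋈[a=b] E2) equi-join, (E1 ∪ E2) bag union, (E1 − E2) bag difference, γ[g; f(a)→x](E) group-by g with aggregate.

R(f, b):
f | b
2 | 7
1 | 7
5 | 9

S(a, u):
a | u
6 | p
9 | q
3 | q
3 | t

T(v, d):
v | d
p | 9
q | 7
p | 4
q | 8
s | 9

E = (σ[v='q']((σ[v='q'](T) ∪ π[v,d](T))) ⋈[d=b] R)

Subexpression sizes:
  T → 5
  σ[v='q'](T) → 2
  T → 5
  π[v,d](T) → 5
  (σ[v='q'](T) ∪ π[v,d](T)) → 7
  σ[v='q']((σ[v='q'](T) ∪ π[v,d](T))) → 4
  R → 3
  (σ[v='q']((σ[v='q'](T) ∪ π[v,d](T))) ⋈[d=b] R) → 4

|E| = 4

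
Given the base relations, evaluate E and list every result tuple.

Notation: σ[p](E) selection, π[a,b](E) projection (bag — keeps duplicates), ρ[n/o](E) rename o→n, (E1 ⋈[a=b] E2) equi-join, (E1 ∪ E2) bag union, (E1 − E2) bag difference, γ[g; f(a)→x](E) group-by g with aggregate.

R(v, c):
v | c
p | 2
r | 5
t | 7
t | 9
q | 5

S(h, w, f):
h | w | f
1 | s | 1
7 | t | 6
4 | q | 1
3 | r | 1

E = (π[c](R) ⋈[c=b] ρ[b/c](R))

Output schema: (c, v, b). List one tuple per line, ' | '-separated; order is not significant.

Stepwise |·|:
  R → 5
  π[c](R) → 5
  R → 5
  ρ[b/c](R) → 5
  (π[c](R) ⋈[c=b] ρ[b/c](R)) → 7

== RESULT ==
c | v | b
2 | p | 2
5 | q | 5
5 | q | 5
5 | r | 5
5 | r | 5
7 | t | 7
9 | t | 9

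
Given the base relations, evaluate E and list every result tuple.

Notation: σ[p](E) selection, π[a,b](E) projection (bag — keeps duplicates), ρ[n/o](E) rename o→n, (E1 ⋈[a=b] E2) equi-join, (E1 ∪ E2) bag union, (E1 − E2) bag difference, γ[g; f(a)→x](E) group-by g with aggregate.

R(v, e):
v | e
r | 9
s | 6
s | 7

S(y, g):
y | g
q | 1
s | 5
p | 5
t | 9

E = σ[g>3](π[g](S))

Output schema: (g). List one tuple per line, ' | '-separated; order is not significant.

Row counts bottom-up:
  S → 4
  π[g](S) → 4
  σ[g>3](π[g](S)) → 3

== RESULT ==
g
5
5
9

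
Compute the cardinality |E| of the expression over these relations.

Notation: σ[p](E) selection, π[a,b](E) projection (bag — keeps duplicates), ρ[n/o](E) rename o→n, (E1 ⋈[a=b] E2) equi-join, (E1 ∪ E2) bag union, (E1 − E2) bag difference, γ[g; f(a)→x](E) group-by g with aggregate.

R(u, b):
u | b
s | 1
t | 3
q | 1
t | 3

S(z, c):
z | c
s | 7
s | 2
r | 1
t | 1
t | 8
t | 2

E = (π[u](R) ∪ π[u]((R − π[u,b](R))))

Per-node cardinality:
  R → 4
  π[u](R) → 4
  R → 4
  R → 4
  π[u,b](R) → 4
  (R − π[u,b](R)) → 0
  π[u]((R − π[u,b](R))) → 0
  (π[u](R) ∪ π[u]((R − π[u,b](R)))) → 4

|E| = 4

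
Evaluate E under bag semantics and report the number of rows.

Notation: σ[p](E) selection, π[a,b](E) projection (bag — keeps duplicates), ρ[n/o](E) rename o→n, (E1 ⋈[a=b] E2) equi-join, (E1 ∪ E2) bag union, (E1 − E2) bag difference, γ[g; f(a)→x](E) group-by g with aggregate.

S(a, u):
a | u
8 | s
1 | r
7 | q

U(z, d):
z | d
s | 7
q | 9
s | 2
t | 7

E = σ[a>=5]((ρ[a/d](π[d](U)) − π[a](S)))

Stepwise |·|:
  U → 4
  π[d](U) → 4
  ρ[a/d](π[d](U)) → 4
  S → 3
  π[a](S) → 3
  (ρ[a/d](π[d](U)) − π[a](S)) → 3
  σ[a>=5]((ρ[a/d](π[d](U)) − π[a](S))) → 2

|E| = 2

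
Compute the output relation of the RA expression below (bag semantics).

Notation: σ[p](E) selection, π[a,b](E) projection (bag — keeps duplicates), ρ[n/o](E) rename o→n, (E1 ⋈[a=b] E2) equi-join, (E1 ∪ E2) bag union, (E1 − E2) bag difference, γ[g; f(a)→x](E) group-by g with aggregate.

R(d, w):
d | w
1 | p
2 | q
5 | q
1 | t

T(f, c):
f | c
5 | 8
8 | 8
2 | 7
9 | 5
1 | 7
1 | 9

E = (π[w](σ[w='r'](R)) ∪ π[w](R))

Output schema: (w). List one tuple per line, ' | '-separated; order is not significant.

Per-node cardinality:
  R → 4
  σ[w='r'](R) → 0
  π[w](σ[w='r'](R)) → 0
  R → 4
  π[w](R) → 4
  (π[w](σ[w='r'](R)) ∪ π[w](R)) → 4

== RESULT ==
w
p
q
q
t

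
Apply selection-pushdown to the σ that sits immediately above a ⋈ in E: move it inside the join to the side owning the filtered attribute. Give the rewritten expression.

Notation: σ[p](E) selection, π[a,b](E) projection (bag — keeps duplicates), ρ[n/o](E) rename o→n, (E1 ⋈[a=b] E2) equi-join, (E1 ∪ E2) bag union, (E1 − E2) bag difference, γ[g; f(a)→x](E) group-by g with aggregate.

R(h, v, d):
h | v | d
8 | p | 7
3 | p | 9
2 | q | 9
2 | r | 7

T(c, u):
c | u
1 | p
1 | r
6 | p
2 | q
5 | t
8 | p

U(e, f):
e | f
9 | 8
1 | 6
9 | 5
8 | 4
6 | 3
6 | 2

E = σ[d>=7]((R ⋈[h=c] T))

σ filters on d, owned by the left side.
E' = (σ[d>=7](R) ⋈[h=c] T)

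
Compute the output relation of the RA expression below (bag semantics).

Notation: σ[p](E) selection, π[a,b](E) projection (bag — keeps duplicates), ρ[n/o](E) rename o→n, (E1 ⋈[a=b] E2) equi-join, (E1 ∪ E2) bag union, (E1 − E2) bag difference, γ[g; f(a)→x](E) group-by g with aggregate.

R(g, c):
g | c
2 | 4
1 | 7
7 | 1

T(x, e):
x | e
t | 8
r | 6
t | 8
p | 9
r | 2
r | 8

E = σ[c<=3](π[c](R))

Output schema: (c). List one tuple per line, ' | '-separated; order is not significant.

Subexpression sizes:
  R → 3
  π[c](R) → 3
  σ[c<=3](π[c](R)) → 1

== RESULT ==
c
1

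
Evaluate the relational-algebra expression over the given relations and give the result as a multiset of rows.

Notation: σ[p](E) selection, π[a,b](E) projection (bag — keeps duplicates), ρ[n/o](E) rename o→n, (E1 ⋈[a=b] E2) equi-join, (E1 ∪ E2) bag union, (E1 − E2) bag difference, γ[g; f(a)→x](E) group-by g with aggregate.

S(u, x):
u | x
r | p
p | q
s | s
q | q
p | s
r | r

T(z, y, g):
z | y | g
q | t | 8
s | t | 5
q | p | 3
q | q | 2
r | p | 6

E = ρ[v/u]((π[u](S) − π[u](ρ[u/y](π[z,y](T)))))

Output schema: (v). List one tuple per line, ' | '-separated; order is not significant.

Row counts bottom-up:
  S → 6
  π[u](S) → 6
  T → 5
  π[z,y](T) → 5
  ρ[u/y](π[z,y](T)) → 5
  π[u](ρ[u/y](π[z,y](T))) → 5
  (π[u](S) − π[u](ρ[u/y](π[z,y](T)))) → 3
  ρ[v/u]((π[u](S) − π[u](ρ[u/y](π[z,y](T))))) → 3

== RESULT ==
v
r
r
s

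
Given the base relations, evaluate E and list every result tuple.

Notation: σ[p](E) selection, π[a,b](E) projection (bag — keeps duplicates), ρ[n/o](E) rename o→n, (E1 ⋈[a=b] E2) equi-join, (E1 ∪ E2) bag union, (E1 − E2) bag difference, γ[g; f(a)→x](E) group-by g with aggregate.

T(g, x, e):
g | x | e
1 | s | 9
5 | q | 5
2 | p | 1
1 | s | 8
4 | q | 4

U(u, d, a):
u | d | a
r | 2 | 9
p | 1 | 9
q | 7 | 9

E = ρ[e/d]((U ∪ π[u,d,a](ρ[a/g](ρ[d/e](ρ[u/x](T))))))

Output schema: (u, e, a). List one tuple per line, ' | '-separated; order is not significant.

Stepwise |·|:
  U → 3
  T → 5
  ρ[u/x](T) → 5
  ρ[d/e](ρ[u/x](T)) → 5
  ρ[a/g](ρ[d/e](ρ[u/x](T))) → 5
  π[u,d,a](ρ[a/g](ρ[d/e](ρ[u/x](T)))) → 5
  (U ∪ π[u,d,a](ρ[a/g](ρ[d/e](ρ[u/x](T))))) → 8
  ρ[e/d]((U ∪ π[u,d,a](ρ[a/g](ρ[d/e](ρ[u/x](T)))))) → 8

== RESULT ==
u | e | a
p | 1 | 2
p | 1 | 9
q | 4 | 4
q | 5 | 5
q | 7 | 9
r | 2 | 9
s | 8 | 1
s | 9 | 1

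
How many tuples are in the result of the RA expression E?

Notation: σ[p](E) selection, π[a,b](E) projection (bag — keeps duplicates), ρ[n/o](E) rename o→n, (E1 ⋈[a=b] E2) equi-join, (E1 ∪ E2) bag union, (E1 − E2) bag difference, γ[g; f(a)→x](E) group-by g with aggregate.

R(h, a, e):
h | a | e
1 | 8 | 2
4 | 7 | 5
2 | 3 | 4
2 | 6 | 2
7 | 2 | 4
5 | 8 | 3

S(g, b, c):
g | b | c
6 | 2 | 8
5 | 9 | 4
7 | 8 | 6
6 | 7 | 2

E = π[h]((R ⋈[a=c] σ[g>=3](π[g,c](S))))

Stepwise |·|:
  R → 6
  S → 4
  π[g,c](S) → 4
  σ[g>=3](π[g,c](S)) → 4
  (R ⋈[a=c] σ[g>=3](π[g,c](S))) → 4
  π[h]((R ⋈[a=c] σ[g>=3](π[g,c](S)))) → 4

|E| = 4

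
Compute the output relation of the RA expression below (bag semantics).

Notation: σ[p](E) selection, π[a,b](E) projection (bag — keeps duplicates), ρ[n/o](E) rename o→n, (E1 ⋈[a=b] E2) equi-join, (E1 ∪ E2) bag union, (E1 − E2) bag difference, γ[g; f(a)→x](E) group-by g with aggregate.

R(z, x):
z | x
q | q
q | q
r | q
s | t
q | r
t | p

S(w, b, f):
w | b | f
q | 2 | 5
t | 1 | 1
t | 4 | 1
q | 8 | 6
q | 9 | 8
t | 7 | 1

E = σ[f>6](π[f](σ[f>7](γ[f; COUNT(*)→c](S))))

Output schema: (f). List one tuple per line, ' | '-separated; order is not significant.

Row counts bottom-up:
  S → 6
  γ[f; COUNT(*)→c](S) → 4
  σ[f>7](γ[f; COUNT(*)→c](S)) → 1
  π[f](σ[f>7](γ[f; COUNT(*)→c](S))) → 1
  σ[f>6](π[f](σ[f>7](γ[f; COUNT(*)→c](S)))) → 1

== RESULT ==
f
8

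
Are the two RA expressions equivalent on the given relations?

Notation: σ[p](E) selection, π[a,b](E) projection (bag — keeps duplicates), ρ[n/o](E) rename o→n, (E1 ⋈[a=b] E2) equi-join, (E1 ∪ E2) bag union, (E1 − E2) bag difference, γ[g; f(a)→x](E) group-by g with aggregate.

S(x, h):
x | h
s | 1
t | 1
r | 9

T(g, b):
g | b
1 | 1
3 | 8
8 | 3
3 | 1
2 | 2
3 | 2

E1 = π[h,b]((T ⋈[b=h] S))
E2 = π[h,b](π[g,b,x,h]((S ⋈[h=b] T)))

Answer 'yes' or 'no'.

E1 subexpression sizes:
  T → 6
  S → 3
  (T ⋈[b=h] S) → 4
  π[h,b]((T ⋈[b=h] S)) → 4
E2 subexpression sizes:
  S → 3
  T → 6
  (S ⋈[h=b] T) → 4
  π[g,b,x,h]((S ⋈[h=b] T)) → 4
  π[h,b](π[g,b,x,h]((S ⋈[h=b] T))) → 4

E1 and E2 produce the same multiset:
h | b
1 | 1
1 | 1
1 | 1
1 | 1

yes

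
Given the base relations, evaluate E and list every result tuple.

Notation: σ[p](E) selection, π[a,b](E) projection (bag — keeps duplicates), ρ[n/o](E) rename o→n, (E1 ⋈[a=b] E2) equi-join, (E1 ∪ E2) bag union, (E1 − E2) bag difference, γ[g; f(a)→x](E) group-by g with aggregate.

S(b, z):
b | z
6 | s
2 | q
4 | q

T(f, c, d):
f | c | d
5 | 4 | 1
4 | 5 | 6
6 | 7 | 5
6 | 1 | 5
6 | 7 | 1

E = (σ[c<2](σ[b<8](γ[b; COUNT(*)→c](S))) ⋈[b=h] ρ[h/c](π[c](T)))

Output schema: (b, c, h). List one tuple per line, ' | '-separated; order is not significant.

Per-node cardinality:
  S → 3
  γ[b; COUNT(*)→c](S) → 3
  σ[b<8](γ[b; COUNT(*)→c](S)) → 3
  σ[c<2](σ[b<8](γ[b; COUNT(*)→c](S))) → 3
  T → 5
  π[c](T) → 5
  ρ[h/c](π[c](T)) → 5
  (σ[c<2](σ[b<8](γ[b; COUNT(*)→c](S))) ⋈[b=h] ρ[h/c](π[c](T))) → 1

== RESULT ==
b | c | h
4 | 1 | 4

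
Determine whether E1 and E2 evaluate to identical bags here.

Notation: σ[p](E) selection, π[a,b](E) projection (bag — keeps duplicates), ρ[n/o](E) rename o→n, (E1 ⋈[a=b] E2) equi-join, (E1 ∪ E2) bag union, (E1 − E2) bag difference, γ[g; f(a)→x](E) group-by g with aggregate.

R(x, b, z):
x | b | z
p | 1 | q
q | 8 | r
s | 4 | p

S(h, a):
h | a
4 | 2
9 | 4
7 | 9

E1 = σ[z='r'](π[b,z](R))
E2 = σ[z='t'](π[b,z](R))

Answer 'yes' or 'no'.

E1 stepwise |·|:
  R → 3
  π[b,z](R) → 3
  σ[z='r'](π[b,z](R)) → 1
E2 stepwise |·|:
  R → 3
  π[b,z](R) → 3
  σ[z='t'](π[b,z](R)) → 0

E1 result:
b | z
8 | r
E2 result:
b | z
(0 rows)
Witness: (8, 'r') appears 1× in E1 but 0× in E2.

no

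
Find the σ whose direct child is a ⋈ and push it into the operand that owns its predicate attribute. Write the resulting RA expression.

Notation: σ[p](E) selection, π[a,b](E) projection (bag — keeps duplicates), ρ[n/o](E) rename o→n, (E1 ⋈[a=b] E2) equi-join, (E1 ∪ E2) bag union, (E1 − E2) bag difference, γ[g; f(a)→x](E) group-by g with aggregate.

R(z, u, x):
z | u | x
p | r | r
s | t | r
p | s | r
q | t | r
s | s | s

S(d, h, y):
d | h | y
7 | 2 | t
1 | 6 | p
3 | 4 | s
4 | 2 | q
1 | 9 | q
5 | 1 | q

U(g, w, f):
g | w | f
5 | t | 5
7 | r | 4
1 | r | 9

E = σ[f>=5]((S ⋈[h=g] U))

σ filters on f, owned by the right side.
E' = (S ⋈[h=g] σ[f>=5](U))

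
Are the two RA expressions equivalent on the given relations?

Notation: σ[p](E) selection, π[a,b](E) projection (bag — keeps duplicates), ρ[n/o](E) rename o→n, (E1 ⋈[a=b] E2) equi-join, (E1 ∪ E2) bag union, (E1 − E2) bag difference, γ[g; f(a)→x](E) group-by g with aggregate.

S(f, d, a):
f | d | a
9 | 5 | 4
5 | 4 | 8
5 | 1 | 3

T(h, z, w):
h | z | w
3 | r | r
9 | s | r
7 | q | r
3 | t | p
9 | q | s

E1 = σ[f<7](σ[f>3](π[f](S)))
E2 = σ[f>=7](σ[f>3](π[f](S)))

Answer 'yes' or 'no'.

E1 subexpression sizes:
  S → 3
  π[f](S) → 3
  σ[f>3](π[f](S)) → 3
  σ[f<7](σ[f>3](π[f](S))) → 2
E2 subexpression sizes:
  S → 3
  π[f](S) → 3
  σ[f>3](π[f](S)) → 3
  σ[f>=7](σ[f>3](π[f](S))) → 1

E1 result:
f
5
5
E2 result:
f
9
Witness: (9,) appears 0× in E1 but 1× in E2.

no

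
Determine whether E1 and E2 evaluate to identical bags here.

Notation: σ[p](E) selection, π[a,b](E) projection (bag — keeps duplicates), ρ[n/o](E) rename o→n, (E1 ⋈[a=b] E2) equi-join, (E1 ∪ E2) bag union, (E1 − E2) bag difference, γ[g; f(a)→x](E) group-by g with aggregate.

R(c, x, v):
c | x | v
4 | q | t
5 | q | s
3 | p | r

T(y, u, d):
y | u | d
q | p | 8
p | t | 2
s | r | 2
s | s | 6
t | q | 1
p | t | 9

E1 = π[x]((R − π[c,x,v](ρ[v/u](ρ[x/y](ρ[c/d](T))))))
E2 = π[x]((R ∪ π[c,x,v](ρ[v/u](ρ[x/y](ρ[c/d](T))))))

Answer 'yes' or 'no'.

E1 row counts bottom-up:
  R → 3
  T → 6
  ρ[c/d](T) → 6
  ρ[x/y](ρ[c/d](T)) → 6
  ρ[v/u](ρ[x/y](ρ[c/d](T))) → 6
  π[c,x,v](ρ[v/u](ρ[x/y](ρ[c/d](T)))) → 6
  (R − π[c,x,v](ρ[v/u](ρ[x/y](ρ[c/d](T))))) → 3
  π[x]((R − π[c,x,v](ρ[v/u](ρ[x/y](ρ[c/d](T)))))) → 3
E2 row counts bottom-up:
  R → 3
  T → 6
  ρ[c/d](T) → 6
  ρ[x/y](ρ[c/d](T)) → 6
  ρ[v/u](ρ[x/y](ρ[c/d](T))) → 6
  π[c,x,v](ρ[v/u](ρ[x/y](ρ[c/d](T)))) → 6
  (R ∪ π[c,x,v](ρ[v/u](ρ[x/y](ρ[c/d](T))))) → 9
  π[x]((R ∪ π[c,x,v](ρ[v/u](ρ[x/y](ρ[c/d](T)))))) → 9

E1 result:
x
p
q
q
E2 result:
x
p
p
p
q
q
q
s
s
t
Witness: ('t',) appears 0× in E1 but 1× in E2.

no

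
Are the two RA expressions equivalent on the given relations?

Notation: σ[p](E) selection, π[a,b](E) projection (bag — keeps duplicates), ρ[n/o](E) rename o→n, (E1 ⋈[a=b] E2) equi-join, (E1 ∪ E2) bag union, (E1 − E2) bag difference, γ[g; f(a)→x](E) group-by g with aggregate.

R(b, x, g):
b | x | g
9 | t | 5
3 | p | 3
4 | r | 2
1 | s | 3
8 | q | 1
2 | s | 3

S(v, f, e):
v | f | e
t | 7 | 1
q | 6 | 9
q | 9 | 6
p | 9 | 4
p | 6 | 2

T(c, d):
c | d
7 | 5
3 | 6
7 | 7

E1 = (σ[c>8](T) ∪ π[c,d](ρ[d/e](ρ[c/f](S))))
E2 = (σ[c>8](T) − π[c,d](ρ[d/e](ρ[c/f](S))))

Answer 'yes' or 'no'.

E1 row counts bottom-up:
  T → 3
  σ[c>8](T) → 0
  S → 5
  ρ[c/f](S) → 5
  ρ[d/e](ρ[c/f](S)) → 5
  π[c,d](ρ[d/e](ρ[c/f](S))) → 5
  (σ[c>8](T) ∪ π[c,d](ρ[d/e](ρ[c/f](S)))) → 5
E2 row counts bottom-up:
  T → 3
  σ[c>8](T) → 0
  S → 5
  ρ[c/f](S) → 5
  ρ[d/e](ρ[c/f](S)) → 5
  π[c,d](ρ[d/e](ρ[c/f](S))) → 5
  (σ[c>8](T) − π[c,d](ρ[d/e](ρ[c/f](S)))) → 0

E1 result:
c | d
6 | 2
6 | 9
7 | 1
9 | 4
9 | 6
E2 result:
c | d
(0 rows)
Witness: (6, 2) appears 1× in E1 but 0× in E2.

no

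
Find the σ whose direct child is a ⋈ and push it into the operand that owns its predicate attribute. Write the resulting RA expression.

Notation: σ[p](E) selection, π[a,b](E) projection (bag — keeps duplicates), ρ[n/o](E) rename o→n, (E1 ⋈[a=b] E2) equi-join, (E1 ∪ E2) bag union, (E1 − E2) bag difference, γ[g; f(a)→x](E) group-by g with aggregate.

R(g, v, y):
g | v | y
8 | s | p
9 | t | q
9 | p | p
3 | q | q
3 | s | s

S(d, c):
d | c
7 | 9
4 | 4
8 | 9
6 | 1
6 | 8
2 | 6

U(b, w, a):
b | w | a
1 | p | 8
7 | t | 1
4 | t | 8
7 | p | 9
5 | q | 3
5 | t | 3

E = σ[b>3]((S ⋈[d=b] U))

σ filters on b, owned by the right side.
E' = (S ⋈[d=b] σ[b>3](U))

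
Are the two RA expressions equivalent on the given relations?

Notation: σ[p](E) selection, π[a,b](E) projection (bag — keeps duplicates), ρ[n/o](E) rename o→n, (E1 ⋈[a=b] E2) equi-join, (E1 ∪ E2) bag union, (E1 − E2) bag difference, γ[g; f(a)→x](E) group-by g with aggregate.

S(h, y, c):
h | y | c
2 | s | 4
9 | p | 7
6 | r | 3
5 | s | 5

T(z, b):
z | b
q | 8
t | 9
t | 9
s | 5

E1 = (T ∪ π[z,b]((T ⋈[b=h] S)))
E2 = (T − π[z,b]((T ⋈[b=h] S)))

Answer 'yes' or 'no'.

E1 row counts bottom-up:
  T → 4
  T → 4
  S → 4
  (T ⋈[b=h] S) → 3
  π[z,b]((T ⋈[b=h] S)) → 3
  (T ∪ π[z,b]((T ⋈[b=h] S))) → 7
E2 row counts bottom-up:
  T → 4
  T → 4
  S → 4
  (T ⋈[b=h] S) → 3
  π[z,b]((T ⋈[b=h] S)) → 3
  (T − π[z,b]((T ⋈[b=h] S))) → 1

E1 result:
z | b
q | 8
s | 5
s | 5
t | 9
t | 9
t | 9
t | 9
E2 result:
z | b
q | 8
Witness: ('t', 9) appears 4× in E1 but 0× in E2.

no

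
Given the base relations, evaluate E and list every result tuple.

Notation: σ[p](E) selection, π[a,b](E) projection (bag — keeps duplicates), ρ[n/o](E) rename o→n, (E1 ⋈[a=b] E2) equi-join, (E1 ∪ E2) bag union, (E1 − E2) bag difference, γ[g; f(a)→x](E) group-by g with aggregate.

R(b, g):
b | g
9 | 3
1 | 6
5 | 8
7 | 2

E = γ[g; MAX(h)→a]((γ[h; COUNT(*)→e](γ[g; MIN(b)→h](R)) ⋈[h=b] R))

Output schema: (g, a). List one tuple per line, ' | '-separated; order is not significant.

Row counts bottom-up:
  R → 4
  γ[g; MIN(b)→h](R) → 4
  γ[h; COUNT(*)→e](γ[g; MIN(b)→h](R)) → 4
  R → 4
  (γ[h; COUNT(*)→e](γ[g; MIN(b)→h](R)) ⋈[h=b] R) → 4
  γ[g; MAX(h)→a]((γ[h; COUNT(*)→e](γ[g; MIN(b)→h](R)) ⋈[h=b] R)) → 4

== RESULT ==
g | a
2 | 7
3 | 9
6 | 1
8 | 5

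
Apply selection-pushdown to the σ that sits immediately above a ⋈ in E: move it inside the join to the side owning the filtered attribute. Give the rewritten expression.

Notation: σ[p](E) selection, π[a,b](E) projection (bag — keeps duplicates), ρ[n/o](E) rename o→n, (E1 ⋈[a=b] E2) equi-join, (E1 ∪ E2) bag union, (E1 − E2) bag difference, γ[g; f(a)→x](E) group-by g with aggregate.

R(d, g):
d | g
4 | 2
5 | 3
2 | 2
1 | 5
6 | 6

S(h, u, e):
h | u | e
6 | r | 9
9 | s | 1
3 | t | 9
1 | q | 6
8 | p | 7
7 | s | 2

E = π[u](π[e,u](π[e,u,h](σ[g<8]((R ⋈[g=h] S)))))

σ filters on g, owned by the left side.
E' = π[u](π[e,u](π[e,u,h]((σ[g<8](R) ⋈[g=h] S))))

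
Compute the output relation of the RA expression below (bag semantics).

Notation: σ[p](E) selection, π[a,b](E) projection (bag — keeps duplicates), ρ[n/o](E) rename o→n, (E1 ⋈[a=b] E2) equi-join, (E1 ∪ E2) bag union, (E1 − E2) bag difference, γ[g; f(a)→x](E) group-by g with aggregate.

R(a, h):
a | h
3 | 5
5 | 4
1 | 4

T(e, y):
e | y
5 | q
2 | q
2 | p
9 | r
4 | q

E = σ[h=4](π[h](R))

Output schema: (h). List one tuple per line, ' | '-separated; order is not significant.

Per-node cardinality:
  R → 3
  π[h](R) → 3
  σ[h=4](π[h](R)) → 2

== RESULT ==
h
4
4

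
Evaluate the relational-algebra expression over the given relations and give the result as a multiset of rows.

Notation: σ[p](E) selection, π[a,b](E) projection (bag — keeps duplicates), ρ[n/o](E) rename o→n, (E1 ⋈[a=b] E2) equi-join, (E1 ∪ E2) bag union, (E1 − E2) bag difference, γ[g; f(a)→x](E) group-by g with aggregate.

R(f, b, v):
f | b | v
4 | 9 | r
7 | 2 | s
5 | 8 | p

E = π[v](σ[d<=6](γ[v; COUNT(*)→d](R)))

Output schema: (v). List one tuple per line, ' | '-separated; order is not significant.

Row counts bottom-up:
  R → 3
  γ[v; COUNT(*)→d](R) → 3
  σ[d<=6](γ[v; COUNT(*)→d](R)) → 3
  π[v](σ[d<=6](γ[v; COUNT(*)→d](R))) → 3

== RESULT ==
v
p
r
s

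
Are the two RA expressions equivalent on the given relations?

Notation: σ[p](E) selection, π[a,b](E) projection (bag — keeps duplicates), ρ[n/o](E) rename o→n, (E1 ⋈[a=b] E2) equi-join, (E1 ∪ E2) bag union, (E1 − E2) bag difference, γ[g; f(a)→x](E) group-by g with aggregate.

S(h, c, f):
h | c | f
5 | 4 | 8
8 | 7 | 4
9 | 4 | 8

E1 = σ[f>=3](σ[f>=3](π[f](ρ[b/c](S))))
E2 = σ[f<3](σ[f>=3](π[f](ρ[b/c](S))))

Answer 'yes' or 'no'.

E1 subexpression sizes:
  S → 3
  ρ[b/c](S) → 3
  π[f](ρ[b/c](S)) → 3
  σ[f>=3](π[f](ρ[b/c](S))) → 3
  σ[f>=3](σ[f>=3](π[f](ρ[b/c](S)))) → 3
E2 subexpression sizes:
  S → 3
  ρ[b/c](S) → 3
  π[f](ρ[b/c](S)) → 3
  σ[f>=3](π[f](ρ[b/c](S))) → 3
  σ[f<3](σ[f>=3](π[f](ρ[b/c](S)))) → 0

E1 result:
f
4
8
8
E2 result:
f
(0 rows)
Witness: (8,) appears 2× in E1 but 0× in E2.

no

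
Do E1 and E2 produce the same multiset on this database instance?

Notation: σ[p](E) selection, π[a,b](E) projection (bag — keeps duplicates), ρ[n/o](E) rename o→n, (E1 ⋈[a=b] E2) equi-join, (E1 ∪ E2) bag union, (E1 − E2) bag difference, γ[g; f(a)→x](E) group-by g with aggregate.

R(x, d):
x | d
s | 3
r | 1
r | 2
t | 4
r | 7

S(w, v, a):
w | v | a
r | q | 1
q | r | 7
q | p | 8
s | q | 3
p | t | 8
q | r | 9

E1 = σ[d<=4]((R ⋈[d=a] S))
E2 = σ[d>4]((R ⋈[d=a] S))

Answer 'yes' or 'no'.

E1 per-node cardinality:
  R → 5
  S → 6
  (R ⋈[d=a] S) → 3
  σ[d<=4]((R ⋈[d=a] S)) → 2
E2 per-node cardinality:
  R → 5
  S → 6
  (R ⋈[d=a] S) → 3
  σ[d>4]((R ⋈[d=a] S)) → 1

E1 result:
x | d | w | v | a
r | 1 | r | q | 1
s | 3 | s | q | 3
E2 result:
x | d | w | v | a
r | 7 | q | r | 7
Witness: ('s', 3, 's', 'q', 3) appears 1× in E1 but 0× in E2.

no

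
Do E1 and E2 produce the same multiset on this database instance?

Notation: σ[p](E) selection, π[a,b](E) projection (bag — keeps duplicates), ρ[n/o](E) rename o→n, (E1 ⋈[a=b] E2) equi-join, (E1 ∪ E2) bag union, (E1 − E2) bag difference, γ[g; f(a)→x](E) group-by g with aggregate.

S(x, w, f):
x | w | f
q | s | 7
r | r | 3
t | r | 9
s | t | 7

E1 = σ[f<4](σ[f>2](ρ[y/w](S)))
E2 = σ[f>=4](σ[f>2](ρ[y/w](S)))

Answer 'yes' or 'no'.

E1 subexpression sizes:
  S → 4
  ρ[y/w](S) → 4
  σ[f>2](ρ[y/w](S)) → 4
  σ[f<4](σ[f>2](ρ[y/w](S))) → 1
E2 subexpression sizes:
  S → 4
  ρ[y/w](S) → 4
  σ[f>2](ρ[y/w](S)) → 4
  σ[f>=4](σ[f>2](ρ[y/w](S))) → 3

E1 result:
x | y | f
r | r | 3
E2 result:
x | y | f
q | s | 7
s | t | 7
t | r | 9
Witness: ('r', 'r', 3) appears 1× in E1 but 0× in E2.

no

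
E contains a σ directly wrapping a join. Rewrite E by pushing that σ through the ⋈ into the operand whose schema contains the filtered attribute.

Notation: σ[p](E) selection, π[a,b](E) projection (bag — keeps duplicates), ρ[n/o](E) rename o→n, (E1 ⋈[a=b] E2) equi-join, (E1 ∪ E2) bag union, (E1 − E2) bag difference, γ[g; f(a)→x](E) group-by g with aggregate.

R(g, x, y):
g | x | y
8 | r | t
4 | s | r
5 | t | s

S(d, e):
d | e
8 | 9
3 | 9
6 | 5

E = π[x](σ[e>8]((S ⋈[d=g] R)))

σ filters on e, owned by the left side.
E' = π[x]((σ[e>8](S) ⋈[d=g] R))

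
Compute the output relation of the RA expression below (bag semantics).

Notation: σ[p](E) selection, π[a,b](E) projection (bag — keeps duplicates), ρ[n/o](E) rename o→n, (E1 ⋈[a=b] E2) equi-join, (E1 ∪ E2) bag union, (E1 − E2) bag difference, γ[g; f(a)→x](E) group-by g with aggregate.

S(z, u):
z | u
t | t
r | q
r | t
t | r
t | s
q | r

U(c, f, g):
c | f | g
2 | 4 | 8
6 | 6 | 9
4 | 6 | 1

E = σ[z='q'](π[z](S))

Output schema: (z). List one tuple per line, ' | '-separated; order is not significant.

Per-node cardinality:
  S → 6
  π[z](S) → 6
  σ[z='q'](π[z](S)) → 1

== RESULT ==
z
q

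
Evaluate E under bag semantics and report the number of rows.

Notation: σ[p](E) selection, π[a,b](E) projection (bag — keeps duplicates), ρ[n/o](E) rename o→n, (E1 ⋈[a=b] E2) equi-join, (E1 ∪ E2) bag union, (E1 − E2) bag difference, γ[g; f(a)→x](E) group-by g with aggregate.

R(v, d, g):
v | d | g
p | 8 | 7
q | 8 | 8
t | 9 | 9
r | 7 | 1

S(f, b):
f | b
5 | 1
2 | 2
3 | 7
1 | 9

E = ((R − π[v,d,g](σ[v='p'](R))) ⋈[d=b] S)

Per-node cardinality:
  R → 4
  R → 4
  σ[v='p'](R) → 1
  π[v,d,g](σ[v='p'](R)) → 1
  (R − π[v,d,g](σ[v='p'](R))) → 3
  S → 4
  ((R − π[v,d,g](σ[v='p'](R))) ⋈[d=b] S) → 2

|E| = 2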